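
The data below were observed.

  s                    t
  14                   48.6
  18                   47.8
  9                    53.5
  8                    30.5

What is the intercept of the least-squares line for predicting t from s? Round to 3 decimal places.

n = 4, Σx = 49, Σy = 180.4, Σxy = 2266.3, Σx² = 665
Sxx = Σx² − (Σx)²/n = 665 − 600.25 = 64.75
Sxy = Σxy − (Σx)(Σy)/n = 2266.3 − 2209.9 = 56.4
b = Sxy/Sxx = 56.4/64.75 = 0.871042
a = ȳ − b·x̄ = 45.1 − 0.871042·12.25 = 34.429730

34.430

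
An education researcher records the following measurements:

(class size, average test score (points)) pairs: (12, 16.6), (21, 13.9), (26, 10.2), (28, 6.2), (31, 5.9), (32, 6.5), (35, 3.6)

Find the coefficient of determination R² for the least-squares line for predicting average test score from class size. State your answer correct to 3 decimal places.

n = 7, Σx = 185, Σy = 62.9, Σxy = 1446.8, Σx² = 5255, Σy² = 701.27
Sxx = Σx² − (Σx)²/n = 5255 − 4889.285714 = 365.714286
Sxy = Σxy − (Σx)(Σy)/n = 1446.8 − 1662.357143 = -215.557143
Syy = Σy² − (Σy)²/n = 701.27 − 565.201429 = 136.068571
R² = Sxy²/(Sxx·Syy) = (-215.557143)²/(365.714286·136.068571) = 0.933738

0.934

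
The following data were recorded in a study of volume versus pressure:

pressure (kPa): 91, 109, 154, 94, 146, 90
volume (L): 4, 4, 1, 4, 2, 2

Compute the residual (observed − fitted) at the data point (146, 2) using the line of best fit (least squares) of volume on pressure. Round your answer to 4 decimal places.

0.2143

n = 6, Σx = 684, Σy = 17, Σxy = 1802, Σx² = 82130
Sxx = Σx² − (Σx)²/n = 82130 − 77976 = 4154
Sxy = Σxy − (Σx)(Σy)/n = 1802 − 1938 = -136
b = Sxy/Sxx = -136/4154 = -0.032740
a = ȳ − b·x̄ = 2.833333 − (-0.032740)·114 = 6.565640
ŷ(146) = 6.565640 + (-0.032740)·146 = 1.785668
residual = y − ŷ = 2 − 1.785668 = 0.214332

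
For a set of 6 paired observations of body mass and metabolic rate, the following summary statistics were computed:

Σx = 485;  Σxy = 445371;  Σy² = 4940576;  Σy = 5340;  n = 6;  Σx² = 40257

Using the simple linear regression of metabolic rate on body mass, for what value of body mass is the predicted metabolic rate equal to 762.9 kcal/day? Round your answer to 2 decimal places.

Sxx = Σx² − (Σx)²/n = 40257 − 39204.166667 = 1052.833333
Sxy = Σxy − (Σx)(Σy)/n = 445371 − 431650 = 13721
b = Sxy/Sxx = 13721/1052.833333 = 13.032452
a = ȳ − b·x̄ = 890 − 13.032452·80.833333 = -163.456546
Set a + b·x = 762.9: x = (762.9 − (-163.456546)) / 13.032452 = 71.080756

71.08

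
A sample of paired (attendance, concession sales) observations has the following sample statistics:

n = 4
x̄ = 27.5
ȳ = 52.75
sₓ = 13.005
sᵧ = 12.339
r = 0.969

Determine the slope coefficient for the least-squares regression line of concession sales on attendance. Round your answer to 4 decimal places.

0.9194

b = r · sᵧ/sₓ = 0.969 · 12.339/13.005 = 0.919376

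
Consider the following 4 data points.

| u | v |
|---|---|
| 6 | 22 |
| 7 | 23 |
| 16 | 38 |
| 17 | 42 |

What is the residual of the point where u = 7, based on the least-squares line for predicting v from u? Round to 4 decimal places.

-0.3416

n = 4, Σx = 46, Σy = 125, Σxy = 1615, Σx² = 630
Sxx = Σx² − (Σx)²/n = 630 − 529 = 101
Sxy = Σxy − (Σx)(Σy)/n = 1615 − 1437.5 = 177.5
b = Sxy/Sxx = 177.5/101 = 1.757426
a = ȳ − b·x̄ = 31.25 − 1.757426·11.5 = 11.039604
ŷ(7) = 11.039604 + 1.757426·7 = 23.341584
residual = y − ŷ = 23 − 23.341584 = -0.341584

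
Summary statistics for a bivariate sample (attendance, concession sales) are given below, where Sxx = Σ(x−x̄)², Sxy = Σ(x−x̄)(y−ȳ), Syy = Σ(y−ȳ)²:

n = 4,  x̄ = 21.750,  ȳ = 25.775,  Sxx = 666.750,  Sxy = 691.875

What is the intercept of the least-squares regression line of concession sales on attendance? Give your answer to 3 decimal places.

b = Sxy/Sxx = 691.875/666.75 = 1.037683
a = ȳ − b·x̄ = 25.775 − 1.037683·21.75 = 3.205399

3.205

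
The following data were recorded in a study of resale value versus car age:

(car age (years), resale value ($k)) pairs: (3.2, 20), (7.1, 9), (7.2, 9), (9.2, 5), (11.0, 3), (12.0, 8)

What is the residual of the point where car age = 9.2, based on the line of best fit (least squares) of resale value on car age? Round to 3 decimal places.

-2.554

n = 6, Σx = 49.7, Σy = 54, Σxy = 367.7, Σx² = 462.13
Sxx = Σx² − (Σx)²/n = 462.13 − 411.681667 = 50.448333
Sxy = Σxy − (Σx)(Σy)/n = 367.7 − 447.3 = -79.6
b = Sxy/Sxx = -79.6/50.448333 = -1.577852
a = ȳ − b·x̄ = 9 − (-1.577852)·8.283333 = 22.069873
ŷ(9.2) = 22.069873 + (-1.577852)·9.2 = 7.553636
residual = y − ŷ = 5 − 7.553636 = -2.553636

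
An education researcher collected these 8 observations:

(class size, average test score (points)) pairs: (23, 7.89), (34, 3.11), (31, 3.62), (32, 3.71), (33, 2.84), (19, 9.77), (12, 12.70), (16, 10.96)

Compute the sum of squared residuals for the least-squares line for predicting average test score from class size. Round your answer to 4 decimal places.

n = 8, Σx = 200, Σy = 54.6, Σxy = 1125.26, Σx² = 5520, Σy² = 483.7228
Sxx = Σx² − (Σx)²/n = 5520 − 5000 = 520
Sxy = Σxy − (Σx)(Σy)/n = 1125.26 − 1365 = -239.74
Syy = Σy² − (Σy)²/n = 483.7228 − 372.645 = 111.0778
b = Sxy/Sxx = -239.74/520 = -0.461038
SSE = Syy − b·Sxy = 111.0778 − (-0.461038)·(-239.74) = 0.548439

0.5484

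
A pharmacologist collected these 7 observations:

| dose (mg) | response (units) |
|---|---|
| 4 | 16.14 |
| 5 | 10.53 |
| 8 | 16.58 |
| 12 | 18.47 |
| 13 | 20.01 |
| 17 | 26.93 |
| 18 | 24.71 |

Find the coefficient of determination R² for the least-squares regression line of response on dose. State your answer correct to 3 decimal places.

0.832

n = 7, Σx = 77, Σy = 133.37, Σxy = 1634.21, Σx² = 1031, Σy² = 2723.6269
Sxx = Σx² − (Σx)²/n = 1031 − 847 = 184
Sxy = Σxy − (Σx)(Σy)/n = 1634.21 − 1467.07 = 167.14
Syy = Σy² − (Σy)²/n = 2723.6269 − 2541.079557 = 182.547343
R² = Sxy²/(Sxx·Syy) = (167.14)²/(184·182.547343) = 0.831701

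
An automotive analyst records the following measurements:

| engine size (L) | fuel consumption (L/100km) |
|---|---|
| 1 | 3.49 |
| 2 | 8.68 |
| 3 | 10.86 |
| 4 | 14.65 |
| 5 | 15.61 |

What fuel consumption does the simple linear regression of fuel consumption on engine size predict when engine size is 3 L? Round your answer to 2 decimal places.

n = 5, Σx = 15, Σy = 53.29, Σxy = 190.08, Σx² = 55
Sxx = Σx² − (Σx)²/n = 55 − 45 = 10
Sxy = Σxy − (Σx)(Σy)/n = 190.08 − 159.87 = 30.21
b = Sxy/Sxx = 30.21/10 = 3.021
a = ȳ − b·x̄ = 10.658 − 3.021·3 = 1.595
ŷ(3) = a + b·3 = 1.595 + 3.021·3 = 10.658

10.66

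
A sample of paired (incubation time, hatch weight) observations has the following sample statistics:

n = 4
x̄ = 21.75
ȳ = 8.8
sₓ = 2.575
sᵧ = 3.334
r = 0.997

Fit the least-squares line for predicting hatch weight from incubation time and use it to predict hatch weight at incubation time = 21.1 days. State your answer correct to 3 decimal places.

b = r · sᵧ/sₓ = 0.997 · 3.334/2.575 = 1.290873
a = ȳ − b·x̄ = 8.8 − 1.290873·21.75 = -19.276488
ŷ(21.1) = a + b·21.1 = -19.276488 + 1.290873·21.1 = 7.960933

7.961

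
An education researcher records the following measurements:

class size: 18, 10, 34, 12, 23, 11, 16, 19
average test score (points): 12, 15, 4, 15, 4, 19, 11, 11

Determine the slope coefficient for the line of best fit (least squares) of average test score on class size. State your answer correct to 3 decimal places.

n = 8, Σx = 143, Σy = 91, Σxy = 1368, Σx² = 2991
Sxx = Σx² − (Σx)²/n = 2991 − 2556.125 = 434.875
Sxy = Σxy − (Σx)(Σy)/n = 1368 − 1626.625 = -258.625
b = Sxy/Sxx = -258.625/434.875 = -0.594711

-0.595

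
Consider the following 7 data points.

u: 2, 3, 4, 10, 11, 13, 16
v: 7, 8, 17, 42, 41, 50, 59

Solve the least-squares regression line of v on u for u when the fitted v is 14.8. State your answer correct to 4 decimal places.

n = 7, Σx = 59, Σy = 224, Σxy = 2571, Σx² = 675
Sxx = Σx² − (Σx)²/n = 675 − 497.285714 = 177.714286
Sxy = Σxy − (Σx)(Σy)/n = 2571 − 1888 = 683
b = Sxy/Sxx = 683/177.714286 = 3.843248
a = ȳ − b·x̄ = 32 − 3.843248·8.428571 = -0.393087
Set a + b·x = 14.8: x = (14.8 − (-0.393087)) / 3.843248 = 3.953190

3.9532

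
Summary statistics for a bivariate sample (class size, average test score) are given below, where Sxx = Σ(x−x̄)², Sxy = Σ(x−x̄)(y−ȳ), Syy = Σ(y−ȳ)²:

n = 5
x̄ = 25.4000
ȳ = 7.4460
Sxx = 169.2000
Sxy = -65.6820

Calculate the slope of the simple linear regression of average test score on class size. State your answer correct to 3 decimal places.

-0.388

b = Sxy/Sxx = -65.682/169.2 = -0.388191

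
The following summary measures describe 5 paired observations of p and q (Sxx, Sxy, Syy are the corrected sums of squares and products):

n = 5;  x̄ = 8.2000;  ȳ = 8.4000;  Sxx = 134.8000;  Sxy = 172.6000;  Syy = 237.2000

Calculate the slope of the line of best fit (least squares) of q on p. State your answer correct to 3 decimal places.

1.280

b = Sxy/Sxx = 172.6/134.8 = 1.280415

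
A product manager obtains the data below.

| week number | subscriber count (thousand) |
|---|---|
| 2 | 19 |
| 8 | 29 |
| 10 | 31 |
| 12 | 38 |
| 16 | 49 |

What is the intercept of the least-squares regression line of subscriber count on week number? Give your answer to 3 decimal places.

n = 5, Σx = 48, Σy = 166, Σxy = 1820, Σx² = 568
Sxx = Σx² − (Σx)²/n = 568 − 460.8 = 107.2
Sxy = Σxy − (Σx)(Σy)/n = 1820 − 1593.6 = 226.4
b = Sxy/Sxx = 226.4/107.2 = 2.111940
a = ȳ − b·x̄ = 33.2 − 2.111940·9.6 = 12.925373

12.925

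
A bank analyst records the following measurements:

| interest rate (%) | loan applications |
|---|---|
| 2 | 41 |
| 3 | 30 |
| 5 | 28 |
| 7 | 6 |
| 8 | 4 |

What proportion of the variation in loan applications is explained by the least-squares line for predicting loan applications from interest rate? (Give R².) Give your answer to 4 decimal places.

n = 5, Σx = 25, Σy = 109, Σxy = 386, Σx² = 151, Σy² = 3417
Sxx = Σx² − (Σx)²/n = 151 − 125 = 26
Sxy = Σxy − (Σx)(Σy)/n = 386 − 545 = -159
Syy = Σy² − (Σy)²/n = 3417 − 2376.2 = 1040.8
R² = Sxy²/(Sxx·Syy) = (-159)²/(26·1040.8) = 0.934230

0.9342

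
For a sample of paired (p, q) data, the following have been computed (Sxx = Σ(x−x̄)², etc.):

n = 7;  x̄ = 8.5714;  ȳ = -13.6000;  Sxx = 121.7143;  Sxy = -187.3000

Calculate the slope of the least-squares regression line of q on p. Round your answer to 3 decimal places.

-1.539

b = Sxy/Sxx = -187.3/121.7143 = -1.538850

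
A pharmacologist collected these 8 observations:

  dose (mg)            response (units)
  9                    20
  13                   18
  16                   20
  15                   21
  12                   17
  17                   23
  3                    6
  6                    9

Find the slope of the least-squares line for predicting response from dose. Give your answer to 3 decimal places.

n = 8, Σx = 91, Σy = 134, Σxy = 1716, Σx² = 1209
Sxx = Σx² − (Σx)²/n = 1209 − 1035.125 = 173.875
Sxy = Σxy − (Σx)(Σy)/n = 1716 − 1524.25 = 191.75
b = Sxy/Sxx = 191.75/173.875 = 1.102804

1.103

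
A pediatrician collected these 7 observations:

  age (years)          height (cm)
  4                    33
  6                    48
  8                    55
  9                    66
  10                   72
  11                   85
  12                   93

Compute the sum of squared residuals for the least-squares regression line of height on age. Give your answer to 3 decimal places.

n = 7, Σx = 60, Σy = 452, Σxy = 4225, Σx² = 562, Σy² = 31832
Sxx = Σx² − (Σx)²/n = 562 − 514.285714 = 47.714286
Sxy = Σxy − (Σx)(Σy)/n = 4225 − 3874.285714 = 350.714286
Syy = Σy² − (Σy)²/n = 31832 − 29186.285714 = 2645.714286
b = Sxy/Sxx = 350.714286/47.714286 = 7.350299
SSE = Syy − b·Sxy = 2645.714286 − 7.350299·350.714286 = 67.859281

67.859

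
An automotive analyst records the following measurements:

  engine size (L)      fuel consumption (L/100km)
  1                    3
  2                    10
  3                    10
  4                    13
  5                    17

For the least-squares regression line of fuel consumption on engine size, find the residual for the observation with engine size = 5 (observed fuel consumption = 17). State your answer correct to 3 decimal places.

n = 5, Σx = 15, Σy = 53, Σxy = 190, Σx² = 55
Sxx = Σx² − (Σx)²/n = 55 − 45 = 10
Sxy = Σxy − (Σx)(Σy)/n = 190 − 159 = 31
b = Sxy/Sxx = 31/10 = 3.1
a = ȳ − b·x̄ = 10.6 − 3.1·3 = 1.3
ŷ(5) = 1.3 + 3.1·5 = 16.8
residual = y − ŷ = 17 − 16.8 = 0.2

0.200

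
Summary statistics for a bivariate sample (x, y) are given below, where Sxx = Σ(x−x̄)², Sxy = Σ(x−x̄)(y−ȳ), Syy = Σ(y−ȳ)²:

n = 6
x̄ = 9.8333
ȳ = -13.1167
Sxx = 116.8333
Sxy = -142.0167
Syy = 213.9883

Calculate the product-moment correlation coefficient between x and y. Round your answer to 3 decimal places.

-0.898

r = Sxy/√(Sxx·Syy) = -142.0167/√(25000.959250) = -142.0167/158.116916 = -0.898175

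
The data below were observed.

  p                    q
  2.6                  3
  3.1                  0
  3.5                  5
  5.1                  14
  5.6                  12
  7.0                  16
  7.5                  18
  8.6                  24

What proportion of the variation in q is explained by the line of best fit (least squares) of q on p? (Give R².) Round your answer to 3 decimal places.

0.938

n = 8, Σx = 43, Σy = 92, Σxy = 617.3, Σx² = 265.2, Σy² = 1530
Sxx = Σx² − (Σx)²/n = 265.2 − 231.125 = 34.075
Sxy = Σxy − (Σx)(Σy)/n = 617.3 − 494.5 = 122.8
Syy = Σy² − (Σy)²/n = 1530 − 1058 = 472
R² = Sxy²/(Sxx·Syy) = (122.8)²/(34.075·472) = 0.937603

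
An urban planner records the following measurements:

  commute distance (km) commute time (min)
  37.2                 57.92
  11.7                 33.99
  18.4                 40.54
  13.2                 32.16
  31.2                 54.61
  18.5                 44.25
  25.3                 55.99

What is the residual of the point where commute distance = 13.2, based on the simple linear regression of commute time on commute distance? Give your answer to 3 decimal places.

n = 7, Σx = 155.5, Σy = 319.46, Σxy = 7661.759, Σx² = 3989.31
Sxx = Σx² − (Σx)²/n = 3989.31 − 3454.321429 = 534.988571
Sxy = Σxy − (Σx)(Σy)/n = 7661.759 − 7096.575714 = 565.183286
b = Sxy/Sxx = 565.183286/534.988571 = 1.056440
a = ȳ − b·x̄ = 45.637143 − 1.056440·22.214286 = 22.169085
ŷ(13.2) = 22.169085 + 1.056440·13.2 = 36.114092
residual = y − ŷ = 32.16 − 36.114092 = -3.954092

-3.954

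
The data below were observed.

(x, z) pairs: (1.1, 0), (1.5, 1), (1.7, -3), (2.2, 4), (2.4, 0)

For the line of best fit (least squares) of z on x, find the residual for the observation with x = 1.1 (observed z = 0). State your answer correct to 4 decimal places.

0.6065

n = 5, Σx = 8.9, Σy = 2, Σxy = 5.2, Σx² = 16.95
Sxx = Σx² − (Σx)²/n = 16.95 − 15.842 = 1.108
Sxy = Σxy − (Σx)(Σy)/n = 5.2 − 3.56 = 1.64
b = Sxy/Sxx = 1.64/1.108 = 1.480144
a = ȳ − b·x̄ = 0.4 − 1.480144·1.78 = -2.234657
ŷ(1.1) = -2.234657 + 1.480144·1.1 = -0.606498
residual = y − ŷ = 0 − (-0.606498) = 0.606498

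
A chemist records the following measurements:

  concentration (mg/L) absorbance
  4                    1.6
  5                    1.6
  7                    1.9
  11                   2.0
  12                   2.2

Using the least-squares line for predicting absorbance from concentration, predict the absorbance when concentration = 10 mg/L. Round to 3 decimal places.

n = 5, Σx = 39, Σy = 9.3, Σxy = 76.1, Σx² = 355
Sxx = Σx² − (Σx)²/n = 355 − 304.2 = 50.8
Sxy = Σxy − (Σx)(Σy)/n = 76.1 − 72.54 = 3.56
b = Sxy/Sxx = 3.56/50.8 = 0.070079
a = ȳ − b·x̄ = 1.86 − 0.070079·7.8 = 1.313386
ŷ(10) = a + b·10 = 1.313386 + 0.070079·10 = 2.014173

2.014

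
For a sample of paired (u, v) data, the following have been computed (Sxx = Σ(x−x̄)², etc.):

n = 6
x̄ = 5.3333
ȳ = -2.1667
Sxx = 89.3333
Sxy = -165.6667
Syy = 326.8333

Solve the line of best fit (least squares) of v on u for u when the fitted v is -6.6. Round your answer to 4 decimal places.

b = Sxy/Sxx = -165.6667/89.3333 = -1.854479
a = ȳ − b·x̄ = -2.1667 − (-1.854479)·5.3333 = 7.723791
Set a + b·x = -6.6: x = (-6.6 − 7.723791) / (-1.854479) = 7.723891

7.7239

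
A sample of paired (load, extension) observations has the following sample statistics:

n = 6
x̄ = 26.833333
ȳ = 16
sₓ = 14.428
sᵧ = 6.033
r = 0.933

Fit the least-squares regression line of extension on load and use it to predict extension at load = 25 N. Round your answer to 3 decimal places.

b = r · sᵧ/sₓ = 0.933 · 6.033/14.428 = 0.390130
a = ȳ − b·x̄ = 16 − 0.390130·26.833333 = 5.531524
ŷ(25) = a + b·25 = 5.531524 + 0.390130·25 = 15.284763

15.285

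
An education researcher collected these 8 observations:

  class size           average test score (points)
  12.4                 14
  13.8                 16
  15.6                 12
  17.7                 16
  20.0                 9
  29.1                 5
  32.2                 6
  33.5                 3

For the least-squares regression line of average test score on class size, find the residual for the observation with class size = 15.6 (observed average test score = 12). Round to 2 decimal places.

n = 8, Σx = 174.3, Σy = 81, Σxy = 1484, Σx² = 4306.75
Sxx = Σx² − (Σx)²/n = 4306.75 − 3797.56125 = 509.18875
Sxy = Σxy − (Σx)(Σy)/n = 1484 − 1764.7875 = -280.7875
b = Sxy/Sxx = -280.7875/509.18875 = -0.551441
a = ȳ − b·x̄ = 10.125 − (-0.551441)·21.7875 = 22.139518
ŷ(15.6) = 22.139518 + (-0.551441)·15.6 = 13.537041
residual = y − ŷ = 12 − 13.537041 = -1.537041

-1.54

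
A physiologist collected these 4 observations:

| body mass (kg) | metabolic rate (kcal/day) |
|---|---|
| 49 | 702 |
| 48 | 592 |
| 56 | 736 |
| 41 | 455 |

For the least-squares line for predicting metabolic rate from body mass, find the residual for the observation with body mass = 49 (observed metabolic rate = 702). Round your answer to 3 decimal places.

n = 4, Σx = 194, Σy = 2485, Σxy = 122685, Σx² = 9522
Sxx = Σx² − (Σx)²/n = 9522 − 9409 = 113
Sxy = Σxy − (Σx)(Σy)/n = 122685 − 120522.5 = 2162.5
b = Sxy/Sxx = 2162.5/113 = 19.137168
a = ȳ − b·x̄ = 621.25 − 19.137168·48.5 = -306.902655
ŷ(49) = -306.902655 + 19.137168·49 = 630.818584
residual = y − ŷ = 702 − 630.818584 = 71.181416

71.181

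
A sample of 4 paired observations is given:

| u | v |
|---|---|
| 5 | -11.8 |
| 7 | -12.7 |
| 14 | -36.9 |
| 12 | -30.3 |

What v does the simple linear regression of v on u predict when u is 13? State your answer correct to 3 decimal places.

n = 4, Σx = 38, Σy = -91.7, Σxy = -1028.1, Σx² = 414
Sxx = Σx² − (Σx)²/n = 414 − 361 = 53
Sxy = Σxy − (Σx)(Σy)/n = -1028.1 − (-871.15) = -156.95
b = Sxy/Sxx = -156.95/53 = -2.961321
a = ȳ − b·x̄ = -22.925 − (-2.961321)·9.5 = 5.207547
ŷ(13) = a + b·13 = 5.207547 + (-2.961321)·13 = -33.289623

-33.290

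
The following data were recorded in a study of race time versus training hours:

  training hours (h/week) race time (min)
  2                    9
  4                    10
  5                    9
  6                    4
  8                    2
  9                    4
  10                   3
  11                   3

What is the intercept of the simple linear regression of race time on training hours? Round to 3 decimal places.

11.539

n = 8, Σx = 55, Σy = 44, Σxy = 242, Σx² = 447
Sxx = Σx² − (Σx)²/n = 447 − 378.125 = 68.875
Sxy = Σxy − (Σx)(Σy)/n = 242 − 302.5 = -60.5
b = Sxy/Sxx = -60.5/68.875 = -0.878403
a = ȳ − b·x̄ = 5.5 − (-0.878403)·6.875 = 11.539020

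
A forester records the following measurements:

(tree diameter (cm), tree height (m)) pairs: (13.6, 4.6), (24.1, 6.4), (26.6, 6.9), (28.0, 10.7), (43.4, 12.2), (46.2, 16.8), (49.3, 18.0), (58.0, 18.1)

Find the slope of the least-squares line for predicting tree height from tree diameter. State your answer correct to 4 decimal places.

n = 8, Σx = 289.2, Σy = 93.7, Σxy = 3942.78, Σx² = 12069.82
Sxx = Σx² − (Σx)²/n = 12069.82 − 10454.58 = 1615.24
Sxy = Σxy − (Σx)(Σy)/n = 3942.78 − 3387.255 = 555.525
b = Sxy/Sxx = 555.525/1615.24 = 0.343927

0.3439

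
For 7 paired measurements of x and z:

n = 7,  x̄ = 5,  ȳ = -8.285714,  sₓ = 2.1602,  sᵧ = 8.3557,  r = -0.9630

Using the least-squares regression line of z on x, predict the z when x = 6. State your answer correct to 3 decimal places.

b = r · sᵧ/sₓ = -0.963 · 8.3557/2.1602 = -3.724905
a = ȳ − b·x̄ = -8.285714 − (-3.724905)·5 = 10.338809
ŷ(6) = a + b·6 = 10.338809 + (-3.724905)·6 = -12.010619

-12.011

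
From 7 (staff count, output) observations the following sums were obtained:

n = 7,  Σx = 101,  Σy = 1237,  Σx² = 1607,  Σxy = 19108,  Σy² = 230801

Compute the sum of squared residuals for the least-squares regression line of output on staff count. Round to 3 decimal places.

1603.635

Sxx = Σx² − (Σx)²/n = 1607 − 1457.285714 = 149.714286
Sxy = Σxy − (Σx)(Σy)/n = 19108 − 17848.142857 = 1259.857143
Syy = Σy² − (Σy)²/n = 230801 − 218595.571429 = 12205.428571
b = Sxy/Sxx = 1259.857143/149.714286 = 8.415076
SSE = Syy − b·Sxy = 12205.428571 − 8.415076·1259.857143 = 1603.634542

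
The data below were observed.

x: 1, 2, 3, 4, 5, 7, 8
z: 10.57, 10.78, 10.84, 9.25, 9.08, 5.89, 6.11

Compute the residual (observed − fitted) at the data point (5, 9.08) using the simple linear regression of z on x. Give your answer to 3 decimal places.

n = 7, Σx = 30, Σy = 62.52, Σxy = 237.16, Σx² = 168
Sxx = Σx² − (Σx)²/n = 168 − 128.571429 = 39.428571
Sxy = Σxy − (Σx)(Σy)/n = 237.16 − 267.942857 = -30.782857
b = Sxy/Sxx = -30.782857/39.428571 = -0.780725
a = ȳ − b·x̄ = 8.931429 − (-0.780725)·4.285714 = 12.277391
ŷ(5) = 12.277391 + (-0.780725)·5 = 8.373768
residual = y − ŷ = 9.08 − 8.373768 = 0.706232

0.706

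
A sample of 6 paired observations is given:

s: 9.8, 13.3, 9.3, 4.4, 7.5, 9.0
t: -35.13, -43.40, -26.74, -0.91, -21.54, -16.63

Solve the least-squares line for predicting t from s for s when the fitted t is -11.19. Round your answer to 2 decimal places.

6.19

n = 6, Σx = 53.3, Σy = -144.35, Σxy = -1485.4, Σx² = 516.03
Sxx = Σx² − (Σx)²/n = 516.03 − 473.481667 = 42.548333
Sxy = Σxy − (Σx)(Σy)/n = -1485.4 − (-1282.309167) = -203.090833
b = Sxy/Sxx = -203.090833/42.548333 = -4.773180
a = ȳ − b·x̄ = -24.058333 − (-4.773180)·8.883333 = 18.343411
Set a + b·x = -11.19: x = (-11.19 − 18.343411) / (-4.773180) = 6.187367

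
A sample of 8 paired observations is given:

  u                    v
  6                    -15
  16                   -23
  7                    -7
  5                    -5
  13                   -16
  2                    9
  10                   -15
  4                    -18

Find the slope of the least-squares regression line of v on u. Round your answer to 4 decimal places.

n = 8, Σx = 63, Σy = -90, Σxy = -944, Σx² = 655
Sxx = Σx² − (Σx)²/n = 655 − 496.125 = 158.875
Sxy = Σxy − (Σx)(Σy)/n = -944 − (-708.75) = -235.25
b = Sxy/Sxx = -235.25/158.875 = -1.480724

-1.4807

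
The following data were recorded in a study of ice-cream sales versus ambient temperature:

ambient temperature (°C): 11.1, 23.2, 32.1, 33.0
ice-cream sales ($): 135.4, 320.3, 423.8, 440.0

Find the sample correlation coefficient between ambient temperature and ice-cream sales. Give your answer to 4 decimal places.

n = 4, Σx = 99.4, Σy = 1319.5, Σxy = 37057.88, Σx² = 2780.86, Σy² = 494131.69
Sxx = Σx² − (Σx)²/n = 2780.86 − 2470.09 = 310.77
Sxy = Σxy − (Σx)(Σy)/n = 37057.88 − 32789.575 = 4268.305
Syy = Σy² − (Σy)²/n = 494131.69 − 435270.0625 = 58861.6275
r = Sxy/√(Sxx·Syy) = 4268.305/√(18292427.978175) = 4268.305/4276.964809 = 0.997975

0.9980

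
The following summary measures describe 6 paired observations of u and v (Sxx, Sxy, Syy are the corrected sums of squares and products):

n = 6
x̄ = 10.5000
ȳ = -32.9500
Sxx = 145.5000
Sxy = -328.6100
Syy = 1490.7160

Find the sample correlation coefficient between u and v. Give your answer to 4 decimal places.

-0.7056

r = Sxy/√(Sxx·Syy) = -328.61/√(216899.178) = -328.61/465.724358 = -0.705589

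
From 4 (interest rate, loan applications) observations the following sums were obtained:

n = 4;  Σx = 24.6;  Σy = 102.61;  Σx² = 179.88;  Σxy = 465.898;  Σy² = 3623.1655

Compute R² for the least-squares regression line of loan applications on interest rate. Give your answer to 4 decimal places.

0.9627

Sxx = Σx² − (Σx)²/n = 179.88 − 151.29 = 28.59
Sxy = Σxy − (Σx)(Σy)/n = 465.898 − 631.0515 = -165.1535
Syy = Σy² − (Σy)²/n = 3623.1655 − 2632.203025 = 990.962475
R² = Sxy²/(Sxx·Syy) = (-165.1535)²/(28.59·990.962475) = 0.962729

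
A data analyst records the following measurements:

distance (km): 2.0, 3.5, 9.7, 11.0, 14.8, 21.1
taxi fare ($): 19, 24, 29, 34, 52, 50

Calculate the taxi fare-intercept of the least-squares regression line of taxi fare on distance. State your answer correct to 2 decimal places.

16.28

n = 6, Σx = 62.1, Σy = 208, Σxy = 2601.9, Σx² = 895.59
Sxx = Σx² − (Σx)²/n = 895.59 − 642.735 = 252.855
Sxy = Σxy − (Σx)(Σy)/n = 2601.9 − 2152.8 = 449.1
b = Sxy/Sxx = 449.1/252.855 = 1.776117
a = ȳ − b·x̄ = 34.666667 − 1.776117·10.35 = 16.283858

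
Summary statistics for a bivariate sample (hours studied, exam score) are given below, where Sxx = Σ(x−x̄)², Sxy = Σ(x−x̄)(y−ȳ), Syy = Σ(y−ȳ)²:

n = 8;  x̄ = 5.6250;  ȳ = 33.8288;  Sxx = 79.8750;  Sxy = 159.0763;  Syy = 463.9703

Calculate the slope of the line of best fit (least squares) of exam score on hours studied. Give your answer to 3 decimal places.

1.992

b = Sxy/Sxx = 159.0763/79.875 = 1.991566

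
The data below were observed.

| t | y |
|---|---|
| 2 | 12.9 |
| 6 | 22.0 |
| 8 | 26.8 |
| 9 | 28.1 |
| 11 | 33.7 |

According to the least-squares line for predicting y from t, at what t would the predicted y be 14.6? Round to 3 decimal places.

n = 5, Σx = 36, Σy = 123.5, Σxy = 995.8, Σx² = 306
Sxx = Σx² − (Σx)²/n = 306 − 259.2 = 46.8
Sxy = Σxy − (Σx)(Σy)/n = 995.8 − 889.2 = 106.6
b = Sxy/Sxx = 106.6/46.8 = 2.277778
a = ȳ − b·x̄ = 24.7 − 2.277778·7.2 = 8.3
Set a + b·x = 14.6: x = (14.6 − 8.3) / 2.277778 = 2.765854

2.766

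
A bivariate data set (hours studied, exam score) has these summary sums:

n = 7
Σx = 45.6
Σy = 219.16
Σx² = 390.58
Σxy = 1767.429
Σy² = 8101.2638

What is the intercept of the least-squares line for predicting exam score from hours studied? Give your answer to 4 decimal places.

Sxx = Σx² − (Σx)²/n = 390.58 − 297.051429 = 93.528571
Sxy = Σxy − (Σx)(Σy)/n = 1767.429 − 1427.670857 = 339.758143
b = Sxy/Sxx = 339.758143/93.528571 = 3.632667
a = ȳ − b·x̄ = 31.308571 − 3.632667·6.514286 = 7.644342

7.6443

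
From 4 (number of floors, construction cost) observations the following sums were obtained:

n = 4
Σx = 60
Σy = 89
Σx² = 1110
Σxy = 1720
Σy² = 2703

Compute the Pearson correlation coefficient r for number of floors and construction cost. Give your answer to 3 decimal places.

0.988

Sxx = Σx² − (Σx)²/n = 1110 − 900 = 210
Sxy = Σxy − (Σx)(Σy)/n = 1720 − 1335 = 385
Syy = Σy² − (Σy)²/n = 2703 − 1980.25 = 722.75
r = Sxy/√(Sxx·Syy) = 385/√(151777.5) = 385/389.586319 = 0.988228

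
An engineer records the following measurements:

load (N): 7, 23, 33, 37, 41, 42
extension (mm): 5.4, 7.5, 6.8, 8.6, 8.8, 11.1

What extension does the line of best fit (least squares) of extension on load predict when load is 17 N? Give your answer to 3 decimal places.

6.385

n = 6, Σx = 183, Σy = 48.2, Σxy = 1579.9, Σx² = 6481
Sxx = Σx² − (Σx)²/n = 6481 − 5581.5 = 899.5
Sxy = Σxy − (Σx)(Σy)/n = 1579.9 − 1470.1 = 109.8
b = Sxy/Sxx = 109.8/899.5 = 0.122068
a = ȳ − b·x̄ = 8.033333 − 0.122068·30.5 = 4.310265
ŷ(17) = a + b·17 = 4.310265 + 0.122068·17 = 6.385418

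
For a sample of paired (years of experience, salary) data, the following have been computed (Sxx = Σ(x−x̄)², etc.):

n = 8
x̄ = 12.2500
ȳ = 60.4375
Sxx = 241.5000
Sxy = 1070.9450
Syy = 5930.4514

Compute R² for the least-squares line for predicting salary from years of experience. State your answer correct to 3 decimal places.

0.801

R² = Sxy²/(Sxx·Syy) = (1070.945)²/(241.5·5930.4514) = 0.800810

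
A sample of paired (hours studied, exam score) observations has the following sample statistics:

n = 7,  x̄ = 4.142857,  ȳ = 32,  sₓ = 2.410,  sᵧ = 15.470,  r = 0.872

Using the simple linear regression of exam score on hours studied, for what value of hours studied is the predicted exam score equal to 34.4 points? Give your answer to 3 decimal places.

4.572

b = r · sᵧ/sₓ = 0.872 · 15.47/2.41 = 5.597444
a = ȳ − b·x̄ = 32 − 5.597444·4.142857 = 8.810590
Set a + b·x = 34.4: x = (34.4 − 8.810590) / 5.597444 = 4.571624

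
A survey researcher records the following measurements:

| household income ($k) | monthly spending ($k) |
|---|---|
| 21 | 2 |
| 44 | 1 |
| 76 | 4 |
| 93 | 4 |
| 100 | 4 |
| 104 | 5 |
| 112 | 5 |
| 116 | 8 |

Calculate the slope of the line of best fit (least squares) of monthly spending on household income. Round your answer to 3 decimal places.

n = 8, Σx = 666, Σy = 33, Σxy = 3170, Σx² = 63618
Sxx = Σx² − (Σx)²/n = 63618 − 55444.5 = 8173.5
Sxy = Σxy − (Σx)(Σy)/n = 3170 − 2747.25 = 422.75
b = Sxy/Sxx = 422.75/8173.5 = 0.051722

0.052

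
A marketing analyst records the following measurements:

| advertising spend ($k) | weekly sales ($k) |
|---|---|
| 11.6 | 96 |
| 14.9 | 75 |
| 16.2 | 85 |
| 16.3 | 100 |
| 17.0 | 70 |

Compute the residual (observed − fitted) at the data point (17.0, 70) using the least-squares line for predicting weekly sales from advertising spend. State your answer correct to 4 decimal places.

n = 5, Σx = 76, Σy = 426, Σxy = 6428.1, Σx² = 1173.7
Sxx = Σx² − (Σx)²/n = 1173.7 − 1155.2 = 18.5
Sxy = Σxy − (Σx)(Σy)/n = 6428.1 − 6475.2 = -47.1
b = Sxy/Sxx = -47.1/18.5 = -2.545946
a = ȳ − b·x̄ = 85.2 − (-2.545946)·15.2 = 123.898378
ŷ(17.0) = 123.898378 + (-2.545946)·17 = 80.617297
residual = y − ŷ = 70 − 80.617297 = -10.617297

-10.6173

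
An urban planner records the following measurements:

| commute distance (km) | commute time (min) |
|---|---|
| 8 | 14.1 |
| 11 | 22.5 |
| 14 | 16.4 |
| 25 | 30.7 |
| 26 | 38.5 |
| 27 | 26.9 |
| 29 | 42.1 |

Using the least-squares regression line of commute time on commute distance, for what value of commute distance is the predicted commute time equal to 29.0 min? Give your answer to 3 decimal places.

n = 7, Σx = 140, Σy = 191.2, Σxy = 4305.6, Σx² = 3252
Sxx = Σx² − (Σx)²/n = 3252 − 2800 = 452
Sxy = Σxy − (Σx)(Σy)/n = 4305.6 − 3824 = 481.6
b = Sxy/Sxx = 481.6/452 = 1.065487
a = ȳ − b·x̄ = 27.314286 − 1.065487·20 = 6.004551
Set a + b·x = 29.0: x = (29.0 − 6.004551) / 1.065487 = 21.582107

21.582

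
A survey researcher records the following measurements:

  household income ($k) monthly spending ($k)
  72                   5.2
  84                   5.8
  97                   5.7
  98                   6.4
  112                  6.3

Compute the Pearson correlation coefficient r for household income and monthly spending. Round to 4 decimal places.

0.8403

n = 5, Σx = 463, Σy = 29.4, Σxy = 2747.3, Σx² = 43797, Σy² = 173.82
Sxx = Σx² − (Σx)²/n = 43797 − 42873.8 = 923.2
Sxy = Σxy − (Σx)(Σy)/n = 2747.3 − 2722.44 = 24.86
Syy = Σy² − (Σy)²/n = 173.82 − 172.872 = 0.948
r = Sxy/√(Sxx·Syy) = 24.86/√(875.1936) = 24.86/29.583671 = 0.840328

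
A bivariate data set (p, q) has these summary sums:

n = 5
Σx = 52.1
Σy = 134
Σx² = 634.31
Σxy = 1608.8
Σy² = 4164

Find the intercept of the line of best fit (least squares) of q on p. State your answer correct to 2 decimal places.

Sxx = Σx² − (Σx)²/n = 634.31 − 542.882 = 91.428
Sxy = Σxy − (Σx)(Σy)/n = 1608.8 − 1396.28 = 212.52
b = Sxy/Sxx = 212.52/91.428 = 2.324452
a = ȳ − b·x̄ = 26.8 − 2.324452·10.42 = 2.579210

2.58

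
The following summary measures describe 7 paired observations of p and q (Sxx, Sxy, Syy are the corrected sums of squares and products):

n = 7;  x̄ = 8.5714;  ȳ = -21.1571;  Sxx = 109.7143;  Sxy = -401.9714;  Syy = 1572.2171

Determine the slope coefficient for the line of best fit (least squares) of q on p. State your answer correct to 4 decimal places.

b = Sxy/Sxx = -401.9714/109.7143 = -3.663801

-3.6638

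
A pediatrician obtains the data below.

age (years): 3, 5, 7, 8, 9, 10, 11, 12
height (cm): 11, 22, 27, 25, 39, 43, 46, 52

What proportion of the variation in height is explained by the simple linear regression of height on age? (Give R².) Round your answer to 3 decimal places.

0.945

n = 8, Σx = 65, Σy = 265, Σxy = 2443, Σx² = 593, Σy² = 10149
Sxx = Σx² − (Σx)²/n = 593 − 528.125 = 64.875
Sxy = Σxy − (Σx)(Σy)/n = 2443 − 2153.125 = 289.875
Syy = Σy² − (Σy)²/n = 10149 − 8778.125 = 1370.875
R² = Sxy²/(Sxx·Syy) = (289.875)²/(64.875·1370.875) = 0.944814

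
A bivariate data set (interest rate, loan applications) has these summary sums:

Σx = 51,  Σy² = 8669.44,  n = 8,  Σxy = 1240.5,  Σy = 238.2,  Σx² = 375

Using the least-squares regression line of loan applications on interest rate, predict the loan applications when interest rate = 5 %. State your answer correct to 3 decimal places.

37.440

Sxx = Σx² − (Σx)²/n = 375 − 325.125 = 49.875
Sxy = Σxy − (Σx)(Σy)/n = 1240.5 − 1518.525 = -278.025
b = Sxy/Sxx = -278.025/49.875 = -5.574436
a = ȳ − b·x̄ = 29.775 − (-5.574436)·6.375 = 65.312030
ŷ(5) = a + b·5 = 65.312030 + (-5.574436)·5 = 37.439850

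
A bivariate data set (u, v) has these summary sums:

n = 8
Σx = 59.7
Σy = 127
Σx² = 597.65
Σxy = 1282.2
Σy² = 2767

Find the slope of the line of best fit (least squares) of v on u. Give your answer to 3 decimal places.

2.198

Sxx = Σx² − (Σx)²/n = 597.65 − 445.51125 = 152.13875
Sxy = Σxy − (Σx)(Σy)/n = 1282.2 − 947.7375 = 334.4625
b = Sxy/Sxx = 334.4625/152.13875 = 2.198404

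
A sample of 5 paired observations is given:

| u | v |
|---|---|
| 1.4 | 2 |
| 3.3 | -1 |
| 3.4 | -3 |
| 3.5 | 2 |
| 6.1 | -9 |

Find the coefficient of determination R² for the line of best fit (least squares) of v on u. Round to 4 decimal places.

0.7702

n = 5, Σx = 17.7, Σy = -9, Σxy = -58.6, Σx² = 73.87, Σy² = 99
Sxx = Σx² − (Σx)²/n = 73.87 − 62.658 = 11.212
Sxy = Σxy − (Σx)(Σy)/n = -58.6 − (-31.86) = -26.74
Syy = Σy² − (Σy)²/n = 99 − 16.2 = 82.8
R² = Sxy²/(Sxx·Syy) = (-26.74)²/(11.212·82.8) = 0.770210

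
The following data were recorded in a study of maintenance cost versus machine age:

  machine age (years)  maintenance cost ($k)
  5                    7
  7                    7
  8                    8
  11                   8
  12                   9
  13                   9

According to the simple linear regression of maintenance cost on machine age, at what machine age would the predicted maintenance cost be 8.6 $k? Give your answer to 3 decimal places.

11.610

n = 6, Σx = 56, Σy = 48, Σxy = 461, Σx² = 572
Sxx = Σx² − (Σx)²/n = 572 − 522.666667 = 49.333333
Sxy = Σxy − (Σx)(Σy)/n = 461 − 448 = 13
b = Sxy/Sxx = 13/49.333333 = 0.263514
a = ȳ − b·x̄ = 8 − 0.263514·9.333333 = 5.540541
Set a + b·x = 8.6: x = (8.6 − 5.540541) / 0.263514 = 11.610256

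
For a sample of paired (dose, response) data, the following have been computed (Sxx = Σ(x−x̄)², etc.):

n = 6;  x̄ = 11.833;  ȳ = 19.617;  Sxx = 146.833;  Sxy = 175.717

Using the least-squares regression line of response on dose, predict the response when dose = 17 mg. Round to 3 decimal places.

b = Sxy/Sxx = 175.717/146.833 = 1.196713
a = ȳ − b·x̄ = 19.617 − 1.196713·11.833 = 5.456292
ŷ(17) = a + b·17 = 5.456292 + 1.196713·17 = 25.800417

25.800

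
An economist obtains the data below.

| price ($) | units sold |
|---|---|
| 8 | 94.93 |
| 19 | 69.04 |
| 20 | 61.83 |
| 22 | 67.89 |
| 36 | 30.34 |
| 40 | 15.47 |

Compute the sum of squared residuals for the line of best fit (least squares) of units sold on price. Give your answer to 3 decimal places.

74.291

n = 6, Σx = 145, Σy = 339.5, Σxy = 6512.42, Σx² = 4205, Σy² = 23370.064
Sxx = Σx² − (Σx)²/n = 4205 − 3504.166667 = 700.833333
Sxy = Σxy − (Σx)(Σy)/n = 6512.42 − 8204.583333 = -1692.163333
Syy = Σy² − (Σy)²/n = 23370.064 − 19210.041667 = 4160.022333
b = Sxy/Sxx = -1692.163333/700.833333 = -2.414502
SSE = Syy − b·Sxy = 4160.022333 − (-2.414502)·(-1692.163333) = 74.290947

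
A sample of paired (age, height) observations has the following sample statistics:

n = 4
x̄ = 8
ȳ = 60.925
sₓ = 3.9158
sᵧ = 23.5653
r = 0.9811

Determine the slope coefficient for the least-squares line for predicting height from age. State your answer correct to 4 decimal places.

5.9043

b = r · sᵧ/sₓ = 0.9811 · 23.5653/3.9158 = 5.904264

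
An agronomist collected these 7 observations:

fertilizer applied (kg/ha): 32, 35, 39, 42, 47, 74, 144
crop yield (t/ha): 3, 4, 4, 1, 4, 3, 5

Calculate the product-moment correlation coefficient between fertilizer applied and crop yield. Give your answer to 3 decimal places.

n = 7, Σx = 413, Σy = 24, Σxy = 1564, Σx² = 33955, Σy² = 92
Sxx = Σx² − (Σx)²/n = 33955 − 24367 = 9588
Sxy = Σxy − (Σx)(Σy)/n = 1564 − 1416 = 148
Syy = Σy² − (Σy)²/n = 92 − 82.285714 = 9.714286
r = Sxy/√(Sxx·Syy) = 148/√(93140.571429) = 148/305.189403 = 0.484945

0.485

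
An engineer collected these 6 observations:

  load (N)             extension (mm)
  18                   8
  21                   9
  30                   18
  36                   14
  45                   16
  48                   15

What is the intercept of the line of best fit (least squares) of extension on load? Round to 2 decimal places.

n = 6, Σx = 198, Σy = 80, Σxy = 2817, Σx² = 7290
Sxx = Σx² − (Σx)²/n = 7290 − 6534 = 756
Sxy = Σxy − (Σx)(Σy)/n = 2817 − 2640 = 177
b = Sxy/Sxx = 177/756 = 0.234127
a = ȳ − b·x̄ = 13.333333 − 0.234127·33 = 5.607143

5.61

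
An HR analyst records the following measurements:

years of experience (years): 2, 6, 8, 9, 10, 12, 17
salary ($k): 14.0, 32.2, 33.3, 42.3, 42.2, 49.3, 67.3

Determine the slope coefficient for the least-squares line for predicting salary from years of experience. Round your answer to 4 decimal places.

3.4662

n = 7, Σx = 64, Σy = 280.6, Σxy = 3026, Σx² = 718
Sxx = Σx² − (Σx)²/n = 718 − 585.142857 = 132.857143
Sxy = Σxy − (Σx)(Σy)/n = 3026 − 2565.485714 = 460.514286
b = Sxy/Sxx = 460.514286/132.857143 = 3.466237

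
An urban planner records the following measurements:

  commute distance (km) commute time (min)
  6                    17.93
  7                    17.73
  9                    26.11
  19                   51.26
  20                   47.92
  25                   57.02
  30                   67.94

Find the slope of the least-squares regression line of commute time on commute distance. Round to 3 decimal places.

2.123

n = 7, Σx = 116, Σy = 285.91, Σxy = 5862.72, Σx² = 2452
Sxx = Σx² − (Σx)²/n = 2452 − 1922.285714 = 529.714286
Sxy = Σxy − (Σx)(Σy)/n = 5862.72 − 4737.937143 = 1124.782857
b = Sxy/Sxx = 1124.782857/529.714286 = 2.123376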